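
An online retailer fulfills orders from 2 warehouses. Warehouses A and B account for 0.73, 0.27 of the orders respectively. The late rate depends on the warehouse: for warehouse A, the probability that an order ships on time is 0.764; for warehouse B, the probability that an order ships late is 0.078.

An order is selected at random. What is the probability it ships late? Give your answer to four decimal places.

P(L|A) = 1 − 0.764 = 0.236.
Using total probability over the partition,
P(L) = P(L|A)·P(A) + P(L|B)·P(B)
      = 0.236·0.73 + 0.078·0.27
      = 0.17228 + 0.02106 = 0.19334

P(L) ≈ 0.1933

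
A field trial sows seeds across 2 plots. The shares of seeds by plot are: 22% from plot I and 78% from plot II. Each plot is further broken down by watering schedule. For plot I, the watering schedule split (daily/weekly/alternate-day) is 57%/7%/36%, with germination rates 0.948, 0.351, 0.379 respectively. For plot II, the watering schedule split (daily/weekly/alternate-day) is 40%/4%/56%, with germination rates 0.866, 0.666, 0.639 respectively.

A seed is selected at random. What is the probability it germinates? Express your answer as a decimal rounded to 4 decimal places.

0.7244

P(G|I) = 0.57·0.948 + 0.07·0.351 + 0.36·0.379 = 0.54036 + 0.02457 + 0.13644 = 0.70137
P(G|II) = 0.4·0.866 + 0.04·0.666 + 0.56·0.639 = 0.3464 + 0.02664 + 0.35784 = 0.73088
By total probability over the outer partition,
P(G) = 0.22·0.70137 + 0.78·0.73088
      = 0.1543014 + 0.5700864 = 0.7243878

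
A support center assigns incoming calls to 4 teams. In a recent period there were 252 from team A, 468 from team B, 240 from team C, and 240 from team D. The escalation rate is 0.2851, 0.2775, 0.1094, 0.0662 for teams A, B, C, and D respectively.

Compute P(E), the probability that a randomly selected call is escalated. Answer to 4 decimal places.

Total: 252 + 468 + 240 + 240 = 1200.
P(A) = 252/1200 = 0.21. P(B) = 468/1200 = 0.39. P(C) = 240/1200 = 0.2. P(D) = 240/1200 = 0.2.
P(E) = P(E|A)·P(A) + P(E|B)·P(B) + P(E|C)·P(C) + P(E|D)·P(D)
      = 0.2851·0.21 + 0.2775·0.39 + 0.1094·0.2 + 0.0662·0.2
      = 0.059871 + 0.108225 + 0.02188 + 0.01324 = 0.203216

0.2032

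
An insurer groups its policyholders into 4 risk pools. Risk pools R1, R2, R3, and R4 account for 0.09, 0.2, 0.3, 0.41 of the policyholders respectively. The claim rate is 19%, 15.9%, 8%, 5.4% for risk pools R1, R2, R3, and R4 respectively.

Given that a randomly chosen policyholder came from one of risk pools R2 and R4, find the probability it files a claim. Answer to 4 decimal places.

Let S = {R2, R4}.
P(S) = 0.2 + 0.41 = 0.61.
P(C ∩ S) = 0.159·0.2 + 0.054·0.41 = 0.0318 + 0.02214 = 0.05394.
P(C | S) = 0.05394 / 0.61 = 0.088426…

P(C|S) ≈ 0.0884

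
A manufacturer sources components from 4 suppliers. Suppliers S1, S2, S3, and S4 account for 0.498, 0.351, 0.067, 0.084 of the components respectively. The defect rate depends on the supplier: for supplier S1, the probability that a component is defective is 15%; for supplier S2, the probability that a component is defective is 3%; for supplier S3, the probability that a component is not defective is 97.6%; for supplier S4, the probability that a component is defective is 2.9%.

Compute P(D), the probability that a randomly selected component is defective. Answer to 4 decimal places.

P(D) ≈ 0.0893

P(D|S3) = 1 − 0.976 = 0.024.
P(D) = P(D|S1)·P(S1) + P(D|S2)·P(S2) + P(D|S3)·P(S3) + P(D|S4)·P(S4)
      = 0.15·0.498 + 0.03·0.351 + 0.024·0.067 + 0.029·0.084
      = 0.0747 + 0.01053 + 0.001608 + 0.002436 = 0.089274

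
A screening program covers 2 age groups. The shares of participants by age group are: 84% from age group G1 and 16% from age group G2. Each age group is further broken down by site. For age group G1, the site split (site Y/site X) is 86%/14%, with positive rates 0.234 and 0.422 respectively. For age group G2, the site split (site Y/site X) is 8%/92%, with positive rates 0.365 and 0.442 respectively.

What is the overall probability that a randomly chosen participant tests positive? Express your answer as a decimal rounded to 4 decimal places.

P(T) ≈ 0.2884

P(T|G1) = 0.86·0.234 + 0.14·0.422 = 0.20124 + 0.05908 = 0.26032
P(T|G2) = 0.08·0.365 + 0.92·0.442 = 0.0292 + 0.40664 = 0.43584
Then overall,
P(T) = 0.84·0.26032 + 0.16·0.43584
      = 0.2186688 + 0.0697344 = 0.2884032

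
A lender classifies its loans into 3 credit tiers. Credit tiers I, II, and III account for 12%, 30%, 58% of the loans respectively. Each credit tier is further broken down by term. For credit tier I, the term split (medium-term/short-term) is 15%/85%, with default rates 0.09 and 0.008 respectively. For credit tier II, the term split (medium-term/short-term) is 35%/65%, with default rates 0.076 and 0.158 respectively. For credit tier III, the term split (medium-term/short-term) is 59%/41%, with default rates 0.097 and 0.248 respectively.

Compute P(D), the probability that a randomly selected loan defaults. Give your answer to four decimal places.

0.1334

P(D|I) = 0.15·0.09 + 0.85·0.008 = 0.0135 + 0.0068 = 0.0203
P(D|II) = 0.35·0.076 + 0.65·0.158 = 0.0266 + 0.1027 = 0.1293
P(D|III) = 0.59·0.097 + 0.41·0.248 = 0.05723 + 0.10168 = 0.15891
By total probability over the outer partition,
P(D) = 0.12·0.0203 + 0.3·0.1293 + 0.58·0.15891
      = 0.002436 + 0.03879 + 0.0921678 = 0.1333938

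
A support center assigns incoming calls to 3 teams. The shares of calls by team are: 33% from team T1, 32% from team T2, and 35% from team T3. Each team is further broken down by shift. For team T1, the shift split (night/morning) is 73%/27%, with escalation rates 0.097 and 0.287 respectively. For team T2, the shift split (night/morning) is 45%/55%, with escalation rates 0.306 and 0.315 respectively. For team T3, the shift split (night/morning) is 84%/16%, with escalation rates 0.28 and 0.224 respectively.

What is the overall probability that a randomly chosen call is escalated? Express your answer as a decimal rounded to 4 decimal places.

P(E) ≈ 0.2433

P(E|T1) = 0.73·0.097 + 0.27·0.287 = 0.07081 + 0.07749 = 0.1483
P(E|T2) = 0.45·0.306 + 0.55·0.315 = 0.1377 + 0.17325 = 0.31095
P(E|T3) = 0.84·0.28 + 0.16·0.224 = 0.2352 + 0.03584 = 0.27104
Then overall,
P(E) = 0.33·0.1483 + 0.32·0.31095 + 0.35·0.27104
      = 0.048939 + 0.099504 + 0.094864 = 0.243307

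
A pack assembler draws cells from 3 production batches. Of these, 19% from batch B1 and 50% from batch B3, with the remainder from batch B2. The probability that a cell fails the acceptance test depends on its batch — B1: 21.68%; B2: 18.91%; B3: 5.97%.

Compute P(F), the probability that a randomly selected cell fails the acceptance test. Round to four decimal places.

P(F) ≈ 0.1297

P(B2) = 1 − (0.19 + 0.5) = 0.31.
Using total probability over the partition,
P(F) = P(F|B1)·P(B1) + P(F|B2)·P(B2) + P(F|B3)·P(B3)
      = 0.2168·0.19 + 0.1891·0.31 + 0.0597·0.5
      = 0.041192 + 0.058621 + 0.02985 = 0.129663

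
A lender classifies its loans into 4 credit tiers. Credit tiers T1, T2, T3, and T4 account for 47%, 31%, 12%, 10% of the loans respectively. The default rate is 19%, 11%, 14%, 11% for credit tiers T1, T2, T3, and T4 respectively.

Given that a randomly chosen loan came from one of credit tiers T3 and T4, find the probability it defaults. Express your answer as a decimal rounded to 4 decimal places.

Let S = {T3, T4}.
P(S) = 0.12 + 0.1 = 0.22.
P(D ∩ S) = 0.14·0.12 + 0.11·0.1 = 0.0168 + 0.011 = 0.0278.
P(D | S) = 0.0278 / 0.22 = 0.126364…

P(D|S) ≈ 0.1264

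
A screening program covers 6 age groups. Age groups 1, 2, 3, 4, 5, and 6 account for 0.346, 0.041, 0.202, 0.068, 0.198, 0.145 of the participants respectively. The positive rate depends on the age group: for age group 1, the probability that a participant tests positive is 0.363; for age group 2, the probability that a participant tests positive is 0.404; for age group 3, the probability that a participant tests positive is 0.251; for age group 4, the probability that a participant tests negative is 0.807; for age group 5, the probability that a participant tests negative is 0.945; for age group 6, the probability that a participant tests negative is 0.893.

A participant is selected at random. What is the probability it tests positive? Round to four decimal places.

P(T|4) = 1 − 0.807 = 0.193.
P(T|5) = 1 − 0.945 = 0.055.
P(T|6) = 1 − 0.893 = 0.107.
P(T) = P(T|1)·P(1) + P(T|2)·P(2) + P(T|3)·P(3) + P(T|4)·P(4) + P(T|5)·P(5) + P(T|6)·P(6)
      = 0.363·0.346 + 0.404·0.041 + 0.251·0.202 + 0.193·0.068 + 0.055·0.198 + 0.107·0.145
      = 0.125598 + 0.016564 + 0.050702 + 0.013124 + 0.01089 + 0.015515 = 0.232393

P(T) ≈ 0.2324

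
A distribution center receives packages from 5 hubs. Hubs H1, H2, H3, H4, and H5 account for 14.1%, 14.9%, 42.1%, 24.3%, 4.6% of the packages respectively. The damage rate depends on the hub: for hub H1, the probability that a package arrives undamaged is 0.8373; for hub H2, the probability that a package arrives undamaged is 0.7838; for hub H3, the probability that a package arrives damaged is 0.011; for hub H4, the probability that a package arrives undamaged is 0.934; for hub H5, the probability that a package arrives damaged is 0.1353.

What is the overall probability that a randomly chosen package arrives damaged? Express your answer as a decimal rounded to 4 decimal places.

P(D|H1) = 1 − 0.8373 = 0.1627.
P(D|H2) = 1 − 0.7838 = 0.2162.
P(D|H4) = 1 − 0.934 = 0.066.
Using total probability over the partition,
P(D) = P(D|H1)·P(H1) + P(D|H2)·P(H2) + P(D|H3)·P(H3) + P(D|H4)·P(H4) + P(D|H5)·P(H5)
      = 0.1627·0.141 + 0.2162·0.149 + 0.011·0.421 + 0.066·0.243 + 0.1353·0.046
      = 0.0229407 + 0.0322138 + 0.004631 + 0.016038 + 0.0062238 = 0.0820473

0.0820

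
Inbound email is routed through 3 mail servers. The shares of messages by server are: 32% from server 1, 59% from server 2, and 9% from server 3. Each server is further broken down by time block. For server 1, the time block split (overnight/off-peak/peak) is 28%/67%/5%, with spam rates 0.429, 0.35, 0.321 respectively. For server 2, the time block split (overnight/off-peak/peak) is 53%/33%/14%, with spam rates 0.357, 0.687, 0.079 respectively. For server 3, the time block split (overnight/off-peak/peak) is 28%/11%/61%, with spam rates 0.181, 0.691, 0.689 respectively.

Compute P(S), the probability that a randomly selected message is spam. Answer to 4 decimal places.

P(S|1) = 0.28·0.429 + 0.67·0.35 + 0.05·0.321 = 0.12012 + 0.2345 + 0.01605 = 0.37067
P(S|2) = 0.53·0.357 + 0.33·0.687 + 0.14·0.079 = 0.18921 + 0.22671 + 0.01106 = 0.42698
P(S|3) = 0.28·0.181 + 0.11·0.691 + 0.61·0.689 = 0.05068 + 0.07601 + 0.42029 = 0.54698
Then overall,
P(S) = 0.32·0.37067 + 0.59·0.42698 + 0.09·0.54698
      = 0.1186144 + 0.2519182 + 0.0492282 = 0.4197608

0.4198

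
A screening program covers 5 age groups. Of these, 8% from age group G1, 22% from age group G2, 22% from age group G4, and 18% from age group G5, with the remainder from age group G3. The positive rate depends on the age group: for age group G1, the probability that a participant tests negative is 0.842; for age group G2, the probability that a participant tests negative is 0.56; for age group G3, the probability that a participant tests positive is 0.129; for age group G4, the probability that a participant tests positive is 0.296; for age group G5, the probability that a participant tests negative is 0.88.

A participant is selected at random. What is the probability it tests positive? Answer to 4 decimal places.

P(T) ≈ 0.2349

P(G3) = 1 − (0.08 + 0.22 + 0.22 + 0.18) = 0.3.
P(T|G1) = 1 − 0.842 = 0.158.
P(T|G2) = 1 − 0.56 = 0.44.
P(T|G5) = 1 − 0.88 = 0.12.
P(T) = P(T|G1)·P(G1) + P(T|G2)·P(G2) + P(T|G3)·P(G3) + P(T|G4)·P(G4) + P(T|G5)·P(G5)
      = 0.158·0.08 + 0.44·0.22 + 0.129·0.3 + 0.296·0.22 + 0.12·0.18
      = 0.01264 + 0.0968 + 0.0387 + 0.06512 + 0.0216 = 0.23486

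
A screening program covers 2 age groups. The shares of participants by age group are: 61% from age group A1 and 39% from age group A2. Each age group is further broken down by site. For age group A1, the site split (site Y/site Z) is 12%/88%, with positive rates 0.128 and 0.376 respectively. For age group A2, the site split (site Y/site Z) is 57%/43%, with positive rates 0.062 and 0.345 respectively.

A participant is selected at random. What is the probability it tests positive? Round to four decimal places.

0.2828

P(T|A1) = 0.12·0.128 + 0.88·0.376 = 0.01536 + 0.33088 = 0.34624
P(T|A2) = 0.57·0.062 + 0.43·0.345 = 0.03534 + 0.14835 = 0.18369
Then overall,
P(T) = 0.61·0.34624 + 0.39·0.18369
      = 0.2112064 + 0.0716391 = 0.2828455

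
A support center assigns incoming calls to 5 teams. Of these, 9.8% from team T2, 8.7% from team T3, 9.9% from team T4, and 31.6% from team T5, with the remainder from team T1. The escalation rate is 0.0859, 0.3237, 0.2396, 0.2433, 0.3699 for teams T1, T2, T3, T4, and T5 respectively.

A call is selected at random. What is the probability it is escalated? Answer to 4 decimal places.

0.2279

P(T1) = 1 − (0.098 + 0.087 + 0.099 + 0.316) = 0.4.
P(E) = P(E|T1)·P(T1) + P(E|T2)·P(T2) + P(E|T3)·P(T3) + P(E|T4)·P(T4) + P(E|T5)·P(T5)
      = 0.0859·0.4 + 0.3237·0.098 + 0.2396·0.087 + 0.2433·0.099 + 0.3699·0.316
      = 0.03436 + 0.0317226 + 0.0208452 + 0.0240867 + 0.1168884 = 0.2279029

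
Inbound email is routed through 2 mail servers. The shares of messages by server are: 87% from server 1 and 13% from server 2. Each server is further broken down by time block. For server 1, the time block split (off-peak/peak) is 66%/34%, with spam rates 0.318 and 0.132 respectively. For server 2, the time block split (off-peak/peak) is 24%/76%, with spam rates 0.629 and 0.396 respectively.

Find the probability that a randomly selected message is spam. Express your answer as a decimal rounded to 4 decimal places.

0.2804

P(S|1) = 0.66·0.318 + 0.34·0.132 = 0.20988 + 0.04488 = 0.25476
P(S|2) = 0.24·0.629 + 0.76·0.396 = 0.15096 + 0.30096 = 0.45192
Then overall,
P(S) = 0.87·0.25476 + 0.13·0.45192
      = 0.2216412 + 0.0587496 = 0.2803908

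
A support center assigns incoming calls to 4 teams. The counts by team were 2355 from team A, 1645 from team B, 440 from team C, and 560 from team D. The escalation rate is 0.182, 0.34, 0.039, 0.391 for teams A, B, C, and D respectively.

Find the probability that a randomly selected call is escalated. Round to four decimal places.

Total: 2355 + 1645 + 440 + 560 = 5000.
P(A) = 2355/5000 = 0.471. P(B) = 1645/5000 = 0.329. P(C) = 440/5000 = 0.088. P(D) = 560/5000 = 0.112.
Using total probability over the partition,
P(E) = P(E|A)·P(A) + P(E|B)·P(B) + P(E|C)·P(C) + P(E|D)·P(D)
      = 0.182·0.471 + 0.34·0.329 + 0.039·0.088 + 0.391·0.112
      = 0.085722 + 0.11186 + 0.003432 + 0.043792 = 0.244806

P(E) ≈ 0.2448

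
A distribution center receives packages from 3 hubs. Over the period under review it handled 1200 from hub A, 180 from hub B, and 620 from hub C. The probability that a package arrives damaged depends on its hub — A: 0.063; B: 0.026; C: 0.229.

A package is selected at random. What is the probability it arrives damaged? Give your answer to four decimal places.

P(D) ≈ 0.1111

Total: 1200 + 180 + 620 = 2000.
P(A) = 1200/2000 = 0.6. P(B) = 180/2000 = 0.09. P(C) = 620/2000 = 0.31.
P(D) = P(D|A)·P(A) + P(D|B)·P(B) + P(D|C)·P(C)
      = 0.063·0.6 + 0.026·0.09 + 0.229·0.31
      = 0.0378 + 0.00234 + 0.07099 = 0.11113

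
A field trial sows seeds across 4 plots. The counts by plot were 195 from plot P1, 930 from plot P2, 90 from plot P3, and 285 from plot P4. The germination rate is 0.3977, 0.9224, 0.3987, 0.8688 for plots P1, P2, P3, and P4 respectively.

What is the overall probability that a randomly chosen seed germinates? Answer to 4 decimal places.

Total: 195 + 930 + 90 + 285 = 1500.
P(P1) = 195/1500 = 0.13. P(P2) = 930/1500 = 0.62. P(P3) = 90/1500 = 0.06. P(P4) = 285/1500 = 0.19.
P(G) = P(G|P1)·P(P1) + P(G|P2)·P(P2) + P(G|P3)·P(P3) + P(G|P4)·P(P4)
      = 0.3977·0.13 + 0.9224·0.62 + 0.3987·0.06 + 0.8688·0.19
      = 0.051701 + 0.571888 + 0.023922 + 0.165072 = 0.812583

P(G) ≈ 0.8126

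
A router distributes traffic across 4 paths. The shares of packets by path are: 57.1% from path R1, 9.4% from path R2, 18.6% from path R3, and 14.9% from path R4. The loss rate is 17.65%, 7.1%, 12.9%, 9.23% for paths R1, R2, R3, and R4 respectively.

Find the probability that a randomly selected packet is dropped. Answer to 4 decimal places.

Summing over the partition,
P(L) = P(L|R1)·P(R1) + P(L|R2)·P(R2) + P(L|R3)·P(R3) + P(L|R4)·P(R4)
      = 0.1765·0.571 + 0.071·0.094 + 0.129·0.186 + 0.0923·0.149
      = 0.1007815 + 0.006674 + 0.023994 + 0.0137527 = 0.1452022

P(L) ≈ 0.1452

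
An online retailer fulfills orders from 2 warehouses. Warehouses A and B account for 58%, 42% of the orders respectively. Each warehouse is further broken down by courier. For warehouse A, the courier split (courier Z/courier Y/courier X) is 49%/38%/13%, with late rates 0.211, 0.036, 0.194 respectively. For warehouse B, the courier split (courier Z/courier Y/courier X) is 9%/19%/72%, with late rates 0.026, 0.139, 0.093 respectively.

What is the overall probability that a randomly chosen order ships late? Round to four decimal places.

0.1227

P(L|A) = 0.49·0.211 + 0.38·0.036 + 0.13·0.194 = 0.10339 + 0.01368 + 0.02522 = 0.14229
P(L|B) = 0.09·0.026 + 0.19·0.139 + 0.72·0.093 = 0.00234 + 0.02641 + 0.06696 = 0.09571
By total probability over the outer partition,
P(L) = 0.58·0.14229 + 0.42·0.09571
      = 0.0825282 + 0.0401982 = 0.1227264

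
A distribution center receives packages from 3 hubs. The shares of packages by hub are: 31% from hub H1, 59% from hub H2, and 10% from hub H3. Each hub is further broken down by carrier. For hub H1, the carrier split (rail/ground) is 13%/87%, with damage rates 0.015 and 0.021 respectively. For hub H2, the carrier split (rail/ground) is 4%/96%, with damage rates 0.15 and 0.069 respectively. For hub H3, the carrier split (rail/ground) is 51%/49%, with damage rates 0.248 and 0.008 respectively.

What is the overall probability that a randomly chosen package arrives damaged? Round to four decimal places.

P(D|H1) = 0.13·0.015 + 0.87·0.021 = 0.00195 + 0.01827 = 0.02022
P(D|H2) = 0.04·0.15 + 0.96·0.069 = 0.006 + 0.06624 = 0.07224
P(D|H3) = 0.51·0.248 + 0.49·0.008 = 0.12648 + 0.00392 = 0.1304
By total probability over the outer partition,
P(D) = 0.31·0.02022 + 0.59·0.07224 + 0.1·0.1304
      = 0.0062682 + 0.0426216 + 0.01304 = 0.0619298

P(D) ≈ 0.0619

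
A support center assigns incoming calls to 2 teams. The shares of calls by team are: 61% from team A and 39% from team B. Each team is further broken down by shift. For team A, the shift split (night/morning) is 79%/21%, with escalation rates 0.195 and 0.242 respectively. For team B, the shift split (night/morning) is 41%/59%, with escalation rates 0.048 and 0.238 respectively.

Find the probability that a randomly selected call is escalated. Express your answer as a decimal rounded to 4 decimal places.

P(E|A) = 0.79·0.195 + 0.21·0.242 = 0.15405 + 0.05082 = 0.20487
P(E|B) = 0.41·0.048 + 0.59·0.238 = 0.01968 + 0.14042 = 0.1601
By total probability over the outer partition,
P(E) = 0.61·0.20487 + 0.39·0.1601
      = 0.1249707 + 0.062439 = 0.1874097

0.1874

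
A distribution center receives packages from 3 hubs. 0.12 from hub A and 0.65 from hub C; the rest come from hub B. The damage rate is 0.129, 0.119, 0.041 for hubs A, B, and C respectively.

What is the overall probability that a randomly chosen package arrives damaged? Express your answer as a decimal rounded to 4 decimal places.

P(D) ≈ 0.0695

P(B) = 1 − (0.12 + 0.65) = 0.23.
By the law of total probability,
P(D) = P(D|A)·P(A) + P(D|B)·P(B) + P(D|C)·P(C)
      = 0.129·0.12 + 0.119·0.23 + 0.041·0.65
      = 0.01548 + 0.02737 + 0.02665 = 0.0695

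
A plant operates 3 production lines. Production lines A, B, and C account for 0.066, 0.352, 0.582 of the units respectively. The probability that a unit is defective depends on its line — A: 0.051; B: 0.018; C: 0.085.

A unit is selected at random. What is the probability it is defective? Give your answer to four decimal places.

P(D) ≈ 0.0592

Using total probability over the partition,
P(D) = P(D|A)·P(A) + P(D|B)·P(B) + P(D|C)·P(C)
      = 0.051·0.066 + 0.018·0.352 + 0.085·0.582
      = 0.003366 + 0.006336 + 0.04947 = 0.059172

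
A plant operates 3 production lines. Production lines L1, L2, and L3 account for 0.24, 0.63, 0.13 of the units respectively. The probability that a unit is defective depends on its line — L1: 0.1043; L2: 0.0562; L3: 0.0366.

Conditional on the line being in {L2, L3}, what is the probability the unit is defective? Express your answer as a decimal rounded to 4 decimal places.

Let S = {L2, L3}.
P(S) = 0.63 + 0.13 = 0.76.
P(D ∩ S) = 0.0562·0.63 + 0.0366·0.13 = 0.035406 + 0.004758 = 0.040164.
P(D | S) = 0.040164 / 0.76 = 0.052847…

P(D|S) ≈ 0.0528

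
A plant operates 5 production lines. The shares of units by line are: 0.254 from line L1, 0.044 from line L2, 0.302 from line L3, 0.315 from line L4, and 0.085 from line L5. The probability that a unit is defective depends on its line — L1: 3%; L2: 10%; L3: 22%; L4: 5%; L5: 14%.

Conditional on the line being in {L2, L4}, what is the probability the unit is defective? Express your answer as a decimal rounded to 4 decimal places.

0.0561

Let S = {L2, L4}.
P(S) = 0.044 + 0.315 = 0.359.
P(D ∩ S) = 0.1·0.044 + 0.05·0.315 = 0.0044 + 0.01575 = 0.02015.
P(D | S) = 0.02015 / 0.359 = 0.056128…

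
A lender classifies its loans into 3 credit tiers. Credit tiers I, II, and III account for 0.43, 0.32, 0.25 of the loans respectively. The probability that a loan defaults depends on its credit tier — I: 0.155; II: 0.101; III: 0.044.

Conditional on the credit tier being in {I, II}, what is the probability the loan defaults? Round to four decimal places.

0.1320

Let S = {I, II}.
P(S) = 0.43 + 0.32 = 0.75.
P(D ∩ S) = 0.155·0.43 + 0.101·0.32 = 0.06665 + 0.03232 = 0.09897.
P(D | S) = 0.09897 / 0.75 = 0.131960…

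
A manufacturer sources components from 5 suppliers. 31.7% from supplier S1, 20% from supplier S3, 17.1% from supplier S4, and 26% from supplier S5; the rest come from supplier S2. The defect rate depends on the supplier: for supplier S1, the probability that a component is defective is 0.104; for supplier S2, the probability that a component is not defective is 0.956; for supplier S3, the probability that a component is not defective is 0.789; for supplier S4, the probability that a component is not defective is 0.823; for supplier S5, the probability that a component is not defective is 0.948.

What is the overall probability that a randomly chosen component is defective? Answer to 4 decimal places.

P(D) ≈ 0.1212

P(S2) = 1 − (0.317 + 0.2 + 0.171 + 0.26) = 0.052.
P(D|S2) = 1 − 0.956 = 0.044.
P(D|S3) = 1 − 0.789 = 0.211.
P(D|S4) = 1 − 0.823 = 0.177.
P(D|S5) = 1 − 0.948 = 0.052.
Using total probability over the partition,
P(D) = P(D|S1)·P(S1) + P(D|S2)·P(S2) + P(D|S3)·P(S3) + P(D|S4)·P(S4) + P(D|S5)·P(S5)
      = 0.104·0.317 + 0.044·0.052 + 0.211·0.2 + 0.177·0.171 + 0.052·0.26
      = 0.032968 + 0.002288 + 0.0422 + 0.030267 + 0.01352 = 0.121243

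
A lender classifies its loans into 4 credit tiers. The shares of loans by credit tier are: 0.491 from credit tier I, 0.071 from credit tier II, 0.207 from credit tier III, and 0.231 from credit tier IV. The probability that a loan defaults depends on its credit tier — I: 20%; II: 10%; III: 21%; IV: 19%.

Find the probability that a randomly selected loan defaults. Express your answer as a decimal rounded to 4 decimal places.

P(D) = P(D|I)·P(I) + P(D|II)·P(II) + P(D|III)·P(III) + P(D|IV)·P(IV)
      = 0.2·0.491 + 0.1·0.071 + 0.21·0.207 + 0.19·0.231
      = 0.0982 + 0.0071 + 0.04347 + 0.04389 = 0.19266

P(D) ≈ 0.1927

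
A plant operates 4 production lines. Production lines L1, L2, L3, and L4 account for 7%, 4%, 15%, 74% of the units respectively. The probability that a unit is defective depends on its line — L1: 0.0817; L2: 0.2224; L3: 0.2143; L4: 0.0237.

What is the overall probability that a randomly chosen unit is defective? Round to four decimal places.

0.0643

By the law of total probability,
P(D) = P(D|L1)·P(L1) + P(D|L2)·P(L2) + P(D|L3)·P(L3) + P(D|L4)·P(L4)
      = 0.0817·0.07 + 0.2224·0.04 + 0.2143·0.15 + 0.0237·0.74
      = 0.005719 + 0.008896 + 0.032145 + 0.017538 = 0.064298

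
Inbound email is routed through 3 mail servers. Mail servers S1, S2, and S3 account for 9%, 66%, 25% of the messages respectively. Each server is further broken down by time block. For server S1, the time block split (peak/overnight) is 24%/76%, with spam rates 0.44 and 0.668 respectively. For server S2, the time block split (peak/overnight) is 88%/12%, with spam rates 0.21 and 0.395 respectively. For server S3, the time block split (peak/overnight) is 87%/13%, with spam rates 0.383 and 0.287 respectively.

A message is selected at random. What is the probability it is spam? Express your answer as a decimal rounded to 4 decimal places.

P(S|S1) = 0.24·0.44 + 0.76·0.668 = 0.1056 + 0.50768 = 0.61328
P(S|S2) = 0.88·0.21 + 0.12·0.395 = 0.1848 + 0.0474 = 0.2322
P(S|S3) = 0.87·0.383 + 0.13·0.287 = 0.33321 + 0.03731 = 0.37052
By total probability over the outer partition,
P(S) = 0.09·0.61328 + 0.66·0.2322 + 0.25·0.37052
      = 0.0551952 + 0.153252 + 0.09263 = 0.3010772

P(S) ≈ 0.3011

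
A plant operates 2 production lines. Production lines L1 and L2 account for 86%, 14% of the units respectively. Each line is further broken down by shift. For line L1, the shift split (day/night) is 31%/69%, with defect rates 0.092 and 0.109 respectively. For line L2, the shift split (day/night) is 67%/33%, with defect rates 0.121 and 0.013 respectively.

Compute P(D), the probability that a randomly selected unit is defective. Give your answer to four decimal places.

0.1012

P(D|L1) = 0.31·0.092 + 0.69·0.109 = 0.02852 + 0.07521 = 0.10373
P(D|L2) = 0.67·0.121 + 0.33·0.013 = 0.08107 + 0.00429 = 0.08536
By total probability over the outer partition,
P(D) = 0.86·0.10373 + 0.14·0.08536
      = 0.0892078 + 0.0119504 = 0.1011582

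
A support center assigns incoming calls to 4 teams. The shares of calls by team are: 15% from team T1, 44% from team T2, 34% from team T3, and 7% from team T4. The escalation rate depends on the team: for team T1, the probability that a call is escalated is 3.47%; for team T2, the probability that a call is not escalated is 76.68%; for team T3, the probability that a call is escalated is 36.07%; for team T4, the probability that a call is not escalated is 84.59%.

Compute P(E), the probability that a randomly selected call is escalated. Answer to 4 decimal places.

P(E|T2) = 1 − 0.7668 = 0.2332.
P(E|T4) = 1 − 0.8459 = 0.1541.
P(E) = P(E|T1)·P(T1) + P(E|T2)·P(T2) + P(E|T3)·P(T3) + P(E|T4)·P(T4)
      = 0.0347·0.15 + 0.2332·0.44 + 0.3607·0.34 + 0.1541·0.07
      = 0.005205 + 0.102608 + 0.122638 + 0.010787 = 0.241238

P(E) ≈ 0.2412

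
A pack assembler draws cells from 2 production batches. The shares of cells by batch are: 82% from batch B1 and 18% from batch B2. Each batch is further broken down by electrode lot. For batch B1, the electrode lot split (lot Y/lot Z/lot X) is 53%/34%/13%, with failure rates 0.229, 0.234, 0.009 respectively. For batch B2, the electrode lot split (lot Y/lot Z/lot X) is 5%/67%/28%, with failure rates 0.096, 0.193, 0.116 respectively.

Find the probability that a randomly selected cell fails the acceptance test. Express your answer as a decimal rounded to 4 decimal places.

P(F|B1) = 0.53·0.229 + 0.34·0.234 + 0.13·0.009 = 0.12137 + 0.07956 + 0.00117 = 0.2021
P(F|B2) = 0.05·0.096 + 0.67·0.193 + 0.28·0.116 = 0.0048 + 0.12931 + 0.03248 = 0.16659
By total probability over the outer partition,
P(F) = 0.82·0.2021 + 0.18·0.16659
      = 0.165722 + 0.0299862 = 0.1957082

P(F) ≈ 0.1957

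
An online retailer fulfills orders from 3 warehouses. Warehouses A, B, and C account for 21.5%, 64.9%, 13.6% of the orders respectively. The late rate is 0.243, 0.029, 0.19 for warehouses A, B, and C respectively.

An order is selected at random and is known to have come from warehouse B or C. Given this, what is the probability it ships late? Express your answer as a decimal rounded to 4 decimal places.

Let S = {B, C}.
P(S) = 0.649 + 0.136 = 0.785.
P(L ∩ S) = 0.029·0.649 + 0.19·0.136 = 0.018821 + 0.02584 = 0.044661.
P(L | S) = 0.044661 / 0.785 = 0.056893…

P(L|S) ≈ 0.0569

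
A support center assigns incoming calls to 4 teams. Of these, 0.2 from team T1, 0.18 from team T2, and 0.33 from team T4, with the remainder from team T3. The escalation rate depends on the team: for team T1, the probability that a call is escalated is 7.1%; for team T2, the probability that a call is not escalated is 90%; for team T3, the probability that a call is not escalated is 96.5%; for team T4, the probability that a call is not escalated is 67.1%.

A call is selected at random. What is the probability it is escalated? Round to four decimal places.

P(T3) = 1 − (0.2 + 0.18 + 0.33) = 0.29.
P(E|T2) = 1 − 0.9 = 0.1.
P(E|T3) = 1 − 0.965 = 0.035.
P(E|T4) = 1 − 0.671 = 0.329.
P(E) = P(E|T1)·P(T1) + P(E|T2)·P(T2) + P(E|T3)·P(T3) + P(E|T4)·P(T4)
      = 0.071·0.2 + 0.1·0.18 + 0.035·0.29 + 0.329·0.33
      = 0.0142 + 0.018 + 0.01015 + 0.10857 = 0.15092

P(E) ≈ 0.1509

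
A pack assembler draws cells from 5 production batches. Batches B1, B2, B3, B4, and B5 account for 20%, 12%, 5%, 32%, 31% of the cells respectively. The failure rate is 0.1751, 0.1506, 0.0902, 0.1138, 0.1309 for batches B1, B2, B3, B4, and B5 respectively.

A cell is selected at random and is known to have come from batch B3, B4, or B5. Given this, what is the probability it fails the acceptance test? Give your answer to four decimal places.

0.1199

Let S = {B3, B4, B5}.
P(S) = 0.05 + 0.32 + 0.31 = 0.68.
P(F ∩ S) = 0.0902·0.05 + 0.1138·0.32 + 0.1309·0.31 = 0.00451 + 0.036416 + 0.040579 = 0.081505.
P(F | S) = 0.081505 / 0.68 = 0.119860…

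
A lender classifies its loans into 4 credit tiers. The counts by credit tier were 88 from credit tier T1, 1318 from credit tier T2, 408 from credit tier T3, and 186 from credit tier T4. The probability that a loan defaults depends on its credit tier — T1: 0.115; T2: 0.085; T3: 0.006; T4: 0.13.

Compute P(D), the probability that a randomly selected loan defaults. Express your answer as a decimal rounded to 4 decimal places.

Total: 88 + 1318 + 408 + 186 = 2000.
P(T1) = 88/2000 = 0.044. P(T2) = 1318/2000 = 0.659. P(T3) = 408/2000 = 0.204. P(T4) = 186/2000 = 0.093.
P(D) = P(D|T1)·P(T1) + P(D|T2)·P(T2) + P(D|T3)·P(T3) + P(D|T4)·P(T4)
      = 0.115·0.044 + 0.085·0.659 + 0.006·0.204 + 0.13·0.093
      = 0.00506 + 0.056015 + 0.001224 + 0.01209 = 0.074389

0.0744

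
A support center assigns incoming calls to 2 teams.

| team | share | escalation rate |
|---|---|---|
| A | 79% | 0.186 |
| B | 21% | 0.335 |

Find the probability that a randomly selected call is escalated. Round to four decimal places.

0.2173

P(E) = P(E|A)·P(A) + P(E|B)·P(B)
      = 0.186·0.79 + 0.335·0.21
      = 0.14694 + 0.07035 = 0.21729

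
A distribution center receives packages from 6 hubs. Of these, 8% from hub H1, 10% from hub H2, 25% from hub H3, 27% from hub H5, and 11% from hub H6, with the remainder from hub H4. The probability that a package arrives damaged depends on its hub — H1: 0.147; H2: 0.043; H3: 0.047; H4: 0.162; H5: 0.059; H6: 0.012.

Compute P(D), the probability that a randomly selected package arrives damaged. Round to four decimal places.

P(D) ≈ 0.0758

P(H4) = 1 − (0.08 + 0.1 + 0.25 + 0.27 + 0.11) = 0.19.
Using total probability over the partition,
P(D) = P(D|H1)·P(H1) + P(D|H2)·P(H2) + P(D|H3)·P(H3) + P(D|H4)·P(H4) + P(D|H5)·P(H5) + P(D|H6)·P(H6)
      = 0.147·0.08 + 0.043·0.1 + 0.047·0.25 + 0.162·0.19 + 0.059·0.27 + 0.012·0.11
      = 0.01176 + 0.0043 + 0.01175 + 0.03078 + 0.01593 + 0.00132 = 0.07584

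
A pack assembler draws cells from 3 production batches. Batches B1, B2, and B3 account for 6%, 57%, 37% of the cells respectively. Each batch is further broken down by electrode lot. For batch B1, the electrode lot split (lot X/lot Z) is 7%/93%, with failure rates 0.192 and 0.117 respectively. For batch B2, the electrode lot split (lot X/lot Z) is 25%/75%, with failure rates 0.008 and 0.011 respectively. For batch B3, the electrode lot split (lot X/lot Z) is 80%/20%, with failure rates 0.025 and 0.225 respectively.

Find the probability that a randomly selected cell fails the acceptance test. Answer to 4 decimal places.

P(F|B1) = 0.07·0.192 + 0.93·0.117 = 0.01344 + 0.10881 = 0.12225
P(F|B2) = 0.25·0.008 + 0.75·0.011 = 0.002 + 0.00825 = 0.01025
P(F|B3) = 0.8·0.025 + 0.2·0.225 = 0.02 + 0.045 = 0.065
Then overall,
P(F) = 0.06·0.12225 + 0.57·0.01025 + 0.37·0.065
      = 0.007335 + 0.0058425 + 0.02405 = 0.0372275

0.0372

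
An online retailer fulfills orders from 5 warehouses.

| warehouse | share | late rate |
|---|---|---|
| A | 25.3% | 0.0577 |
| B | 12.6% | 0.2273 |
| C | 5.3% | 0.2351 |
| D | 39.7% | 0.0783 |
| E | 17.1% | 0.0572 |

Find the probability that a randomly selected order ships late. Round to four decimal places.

P(L) = P(L|A)·P(A) + P(L|B)·P(B) + P(L|C)·P(C) + P(L|D)·P(D) + P(L|E)·P(E)
      = 0.0577·0.253 + 0.2273·0.126 + 0.2351·0.053 + 0.0783·0.397 + 0.0572·0.171
      = 0.0145981 + 0.0286398 + 0.0124603 + 0.0310851 + 0.0097812 = 0.0965645

P(L) ≈ 0.0966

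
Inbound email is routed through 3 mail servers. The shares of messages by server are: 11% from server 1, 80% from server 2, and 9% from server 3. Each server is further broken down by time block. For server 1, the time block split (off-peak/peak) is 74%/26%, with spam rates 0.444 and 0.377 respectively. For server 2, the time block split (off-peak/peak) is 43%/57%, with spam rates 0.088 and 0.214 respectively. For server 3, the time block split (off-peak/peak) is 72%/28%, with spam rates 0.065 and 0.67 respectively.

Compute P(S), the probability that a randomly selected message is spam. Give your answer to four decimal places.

P(S) ≈ 0.1959

P(S|1) = 0.74·0.444 + 0.26·0.377 = 0.32856 + 0.09802 = 0.42658
P(S|2) = 0.43·0.088 + 0.57·0.214 = 0.03784 + 0.12198 = 0.15982
P(S|3) = 0.72·0.065 + 0.28·0.67 = 0.0468 + 0.1876 = 0.2344
By total probability over the outer partition,
P(S) = 0.11·0.42658 + 0.8·0.15982 + 0.09·0.2344
      = 0.0469238 + 0.127856 + 0.021096 = 0.1958758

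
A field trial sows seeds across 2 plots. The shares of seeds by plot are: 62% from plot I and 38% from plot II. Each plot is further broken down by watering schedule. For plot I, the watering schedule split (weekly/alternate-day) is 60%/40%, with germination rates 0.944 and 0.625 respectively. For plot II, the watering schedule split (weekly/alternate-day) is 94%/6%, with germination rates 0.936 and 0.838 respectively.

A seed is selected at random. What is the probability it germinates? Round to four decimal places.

0.8596

P(G|I) = 0.6·0.944 + 0.4·0.625 = 0.5664 + 0.25 = 0.8164
P(G|II) = 0.94·0.936 + 0.06·0.838 = 0.87984 + 0.05028 = 0.93012
By total probability over the outer partition,
P(G) = 0.62·0.8164 + 0.38·0.93012
      = 0.506168 + 0.3534456 = 0.8596136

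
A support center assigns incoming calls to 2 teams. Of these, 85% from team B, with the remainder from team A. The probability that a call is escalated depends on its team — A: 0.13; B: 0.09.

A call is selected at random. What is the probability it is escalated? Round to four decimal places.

P(A) = 1 − (0.85) = 0.15.
Summing over the partition,
P(E) = P(E|A)·P(A) + P(E|B)·P(B)
      = 0.13·0.15 + 0.09·0.85
      = 0.0195 + 0.0765 = 0.096

P(E) ≈ 0.0960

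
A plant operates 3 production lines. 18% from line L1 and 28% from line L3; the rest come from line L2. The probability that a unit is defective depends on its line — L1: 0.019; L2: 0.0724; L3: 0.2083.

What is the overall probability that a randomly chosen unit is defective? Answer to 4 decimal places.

P(L2) = 1 − (0.18 + 0.28) = 0.54.
Using total probability over the partition,
P(D) = P(D|L1)·P(L1) + P(D|L2)·P(L2) + P(D|L3)·P(L3)
      = 0.019·0.18 + 0.0724·0.54 + 0.2083·0.28
      = 0.00342 + 0.039096 + 0.058324 = 0.10084

P(D) ≈ 0.1008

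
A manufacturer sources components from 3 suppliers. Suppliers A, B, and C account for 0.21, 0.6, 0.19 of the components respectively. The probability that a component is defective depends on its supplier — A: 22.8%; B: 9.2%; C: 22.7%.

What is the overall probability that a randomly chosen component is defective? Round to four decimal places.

0.1462

Summing over the partition,
P(D) = P(D|A)·P(A) + P(D|B)·P(B) + P(D|C)·P(C)
      = 0.228·0.21 + 0.092·0.6 + 0.227·0.19
      = 0.04788 + 0.0552 + 0.04313 = 0.14621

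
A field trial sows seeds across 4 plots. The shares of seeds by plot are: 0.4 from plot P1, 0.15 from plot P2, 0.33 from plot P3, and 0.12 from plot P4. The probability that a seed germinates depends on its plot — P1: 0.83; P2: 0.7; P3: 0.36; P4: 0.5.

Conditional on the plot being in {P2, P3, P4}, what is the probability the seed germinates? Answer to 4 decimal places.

P(G|S) ≈ 0.4730

Let S = {P2, P3, P4}.
P(S) = 0.15 + 0.33 + 0.12 = 0.6.
P(G ∩ S) = 0.7·0.15 + 0.36·0.33 + 0.5·0.12 = 0.105 + 0.1188 + 0.06 = 0.2838.
P(G | S) = 0.2838 / 0.6 = 0.473000…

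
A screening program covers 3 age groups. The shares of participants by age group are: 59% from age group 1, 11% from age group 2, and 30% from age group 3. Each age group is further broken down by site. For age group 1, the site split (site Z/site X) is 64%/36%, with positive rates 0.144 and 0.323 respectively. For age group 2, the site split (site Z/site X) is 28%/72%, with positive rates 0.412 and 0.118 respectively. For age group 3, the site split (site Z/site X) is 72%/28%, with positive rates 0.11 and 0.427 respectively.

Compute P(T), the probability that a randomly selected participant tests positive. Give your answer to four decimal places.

P(T) ≈ 0.2046

P(T|1) = 0.64·0.144 + 0.36·0.323 = 0.09216 + 0.11628 = 0.20844
P(T|2) = 0.28·0.412 + 0.72·0.118 = 0.11536 + 0.08496 = 0.20032
P(T|3) = 0.72·0.11 + 0.28·0.427 = 0.0792 + 0.11956 = 0.19876
By total probability over the outer partition,
P(T) = 0.59·0.20844 + 0.11·0.20032 + 0.3·0.19876
      = 0.1229796 + 0.0220352 + 0.059628 = 0.2046428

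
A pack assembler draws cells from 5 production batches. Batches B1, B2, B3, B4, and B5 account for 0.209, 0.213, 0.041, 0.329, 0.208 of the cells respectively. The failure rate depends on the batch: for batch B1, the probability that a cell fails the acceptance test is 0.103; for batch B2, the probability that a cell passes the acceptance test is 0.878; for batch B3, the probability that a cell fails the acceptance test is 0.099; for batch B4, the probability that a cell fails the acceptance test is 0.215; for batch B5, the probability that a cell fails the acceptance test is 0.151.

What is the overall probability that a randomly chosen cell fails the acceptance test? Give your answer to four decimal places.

P(F) ≈ 0.1537

P(F|B2) = 1 − 0.878 = 0.122.
By the law of total probability,
P(F) = P(F|B1)·P(B1) + P(F|B2)·P(B2) + P(F|B3)·P(B3) + P(F|B4)·P(B4) + P(F|B5)·P(B5)
      = 0.103·0.209 + 0.122·0.213 + 0.099·0.041 + 0.215·0.329 + 0.151·0.208
      = 0.021527 + 0.025986 + 0.004059 + 0.070735 + 0.031408 = 0.153715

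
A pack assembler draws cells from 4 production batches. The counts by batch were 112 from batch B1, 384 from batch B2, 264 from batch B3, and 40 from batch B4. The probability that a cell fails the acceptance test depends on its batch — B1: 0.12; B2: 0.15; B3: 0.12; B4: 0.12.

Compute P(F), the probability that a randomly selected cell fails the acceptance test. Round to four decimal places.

P(F) ≈ 0.1344

Total: 112 + 384 + 264 + 40 = 800.
P(B1) = 112/800 = 0.14. P(B2) = 384/800 = 0.48. P(B3) = 264/800 = 0.33. P(B4) = 40/800 = 0.05.
P(F) = P(F|B1)·P(B1) + P(F|B2)·P(B2) + P(F|B3)·P(B3) + P(F|B4)·P(B4)
      = 0.12·0.14 + 0.15·0.48 + 0.12·0.33 + 0.12·0.05
      = 0.0168 + 0.072 + 0.0396 + 0.006 = 0.1344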